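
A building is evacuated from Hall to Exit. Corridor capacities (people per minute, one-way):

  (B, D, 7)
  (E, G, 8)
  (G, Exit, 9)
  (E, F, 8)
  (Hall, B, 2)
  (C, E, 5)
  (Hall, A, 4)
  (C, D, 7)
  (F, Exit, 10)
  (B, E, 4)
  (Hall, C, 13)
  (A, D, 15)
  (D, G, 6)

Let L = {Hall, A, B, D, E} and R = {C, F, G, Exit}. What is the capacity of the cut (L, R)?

Edges leaving {Hall, A, B, D, E}: Hall→C (13), D→G (6), E→F (8), E→G (8).
Cut capacity = 13 + 6 + 8 + 8 = 35.

35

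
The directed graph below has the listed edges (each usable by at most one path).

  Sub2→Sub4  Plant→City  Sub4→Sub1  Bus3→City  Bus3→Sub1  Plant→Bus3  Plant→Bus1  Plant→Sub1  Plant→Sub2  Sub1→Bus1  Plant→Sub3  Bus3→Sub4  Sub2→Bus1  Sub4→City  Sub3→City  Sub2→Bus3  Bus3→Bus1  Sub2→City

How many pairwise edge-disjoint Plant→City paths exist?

4

Assign every edge capacity 1; by Menger, the answer equals the max flow.
Path Plant→City (+1); total 1.
Path Plant→Bus3→City (+1); total 2.
Path Plant→Sub3→City (+1); total 3.
Path Plant→Sub2→City (+1); total 4.
No residual Plant→City path; max flow = 4.
Certifying cut of size 4: {Plant→Bus3, Plant→City, Plant→Sub2, Plant→Sub3}.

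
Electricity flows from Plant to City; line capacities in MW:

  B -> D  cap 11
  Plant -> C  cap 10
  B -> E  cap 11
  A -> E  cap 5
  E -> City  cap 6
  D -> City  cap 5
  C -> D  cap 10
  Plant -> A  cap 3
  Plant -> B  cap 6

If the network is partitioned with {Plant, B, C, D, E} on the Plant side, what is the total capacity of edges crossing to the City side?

14

Edges leaving {Plant, B, C, D, E}: Plant→A (3), D→City (5), E→City (6).
Cut capacity = 3 + 5 + 6 = 14.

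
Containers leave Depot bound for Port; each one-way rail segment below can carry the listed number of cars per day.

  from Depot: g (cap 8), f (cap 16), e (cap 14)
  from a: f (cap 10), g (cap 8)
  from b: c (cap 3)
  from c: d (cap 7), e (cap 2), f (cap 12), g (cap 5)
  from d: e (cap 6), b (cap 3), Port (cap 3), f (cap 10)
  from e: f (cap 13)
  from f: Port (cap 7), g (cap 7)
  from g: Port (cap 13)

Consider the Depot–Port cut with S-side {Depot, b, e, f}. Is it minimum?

Given cut capacity: 8 + 3 + 7 + 7 = 25.
Augment Depot→f→Port: bottleneck 7, flow now 7.
Augment Depot→g→Port: bottleneck 8, flow now 15.
Augment Depot→f→g→Port: bottleneck 5, flow now 20.
No augmenting path remains; maximum flow = 20.
In the residual graph, reachable from Depot: {Depot, e, f, g}.
Min-cut edges: f→Port (7), g→Port (13); capacity 7 + 13 = 20.
Cut capacity 25 exceeds the max flow 20, so it is not minimum.

No — its capacity is 25, but the minimum cut has capacity 20.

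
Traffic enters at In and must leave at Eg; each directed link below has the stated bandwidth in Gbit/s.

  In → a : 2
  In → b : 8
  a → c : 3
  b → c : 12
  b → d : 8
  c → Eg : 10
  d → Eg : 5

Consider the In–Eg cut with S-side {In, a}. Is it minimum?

No — its capacity is 11, but the minimum cut has capacity 10.

Given cut capacity: 8 + 3 = 11.
Augment In→a→c→Eg: bottleneck 2, flow now 2.
Augment In→b→c→Eg: bottleneck 8, flow now 10.
No augmenting path remains; maximum flow = 10.
In the residual graph, reachable from In: {In}.
Min-cut edges: In→a (2), In→b (8); capacity 2 + 8 = 10.
Cut capacity 11 exceeds the max flow 10, so it is not minimum.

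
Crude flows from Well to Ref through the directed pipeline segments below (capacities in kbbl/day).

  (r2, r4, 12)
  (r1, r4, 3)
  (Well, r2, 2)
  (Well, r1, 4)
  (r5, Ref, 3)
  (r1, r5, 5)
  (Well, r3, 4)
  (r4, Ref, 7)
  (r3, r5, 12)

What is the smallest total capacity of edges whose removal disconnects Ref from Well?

8

Augment Well→r1→r4→Ref: bottleneck 3, flow now 3.
Augment Well→r1→r5→Ref: bottleneck 1, flow now 4.
Augment Well→r2→r4→Ref: bottleneck 2, flow now 6.
Augment Well→r3→r5→Ref: bottleneck 2, flow now 8.
No augmenting path remains; maximum flow = 8.
By max-flow min-cut, the minimum cut capacity equals the max flow.
In the residual graph, reachable from Well: {Well, r1, r3, r5}.
Min-cut edges: Well→r2 (2), r1→r4 (3), r5→Ref (3); capacity 2 + 3 + 3 = 8.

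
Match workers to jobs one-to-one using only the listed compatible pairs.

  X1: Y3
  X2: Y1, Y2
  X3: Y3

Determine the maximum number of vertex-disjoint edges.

2

Unit-capacity flow: source→left, listed edges, right→sink; max matching = max flow.
Augmenting path X1→Y3 (+1); matched 1.
Augmenting path X2→Y1 (+1); matched 2.
No augmenting path remains; maximum matching = 2.
König certificate: {X2, Y3} is a vertex cover of size 2 (every listed pair touches it), so no matching can be larger.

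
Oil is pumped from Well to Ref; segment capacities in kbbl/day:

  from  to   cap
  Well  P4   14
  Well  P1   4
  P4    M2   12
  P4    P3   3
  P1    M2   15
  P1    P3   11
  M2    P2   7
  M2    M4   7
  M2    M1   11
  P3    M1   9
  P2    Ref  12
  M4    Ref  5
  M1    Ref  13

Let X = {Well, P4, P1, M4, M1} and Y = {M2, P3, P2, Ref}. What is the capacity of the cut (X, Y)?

59

Edges leaving {Well, P4, P1, M4, M1}: P4→M2 (12), P4→P3 (3), P1→M2 (15), P1→P3 (11), M4→Ref (5), M1→Ref (13).
Cut capacity = 12 + 3 + 15 + 11 + 5 + 13 = 59.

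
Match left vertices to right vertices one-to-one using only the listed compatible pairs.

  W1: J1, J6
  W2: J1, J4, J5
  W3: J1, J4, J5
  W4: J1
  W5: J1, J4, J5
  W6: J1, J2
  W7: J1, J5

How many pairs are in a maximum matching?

5

Unit-capacity flow: source→left, listed edges, right→sink; max matching = max flow.
Augmenting path W1→J1 (+1); matched 1.
Augmenting path W2→J4 (+1); matched 2.
Augmenting path W3→J5 (+1); matched 3.
Augmenting path W6→J2 (+1); matched 4.
Augmenting path W4→J1→W1→J6 (+1); matched 5.
No augmenting path remains; maximum matching = 5.
König certificate: {W1, W6, J1, J4, J5} is a vertex cover of size 5 (every listed pair touches it), so no matching can be larger.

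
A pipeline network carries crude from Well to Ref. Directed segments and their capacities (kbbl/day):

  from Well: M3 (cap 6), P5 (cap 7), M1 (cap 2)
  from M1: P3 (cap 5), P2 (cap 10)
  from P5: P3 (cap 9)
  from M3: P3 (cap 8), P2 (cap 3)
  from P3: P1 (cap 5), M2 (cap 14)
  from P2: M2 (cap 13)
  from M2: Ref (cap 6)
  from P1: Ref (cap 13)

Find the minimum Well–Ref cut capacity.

Augment Well→M1→P3→M2→Ref: bottleneck 2, flow now 2.
Augment Well→P5→P3→M2→Ref: bottleneck 4, flow now 6.
Augment Well→P5→P3→P1→Ref: bottleneck 3, flow now 9.
Augment Well→M3→P3→P1→Ref: bottleneck 2, flow now 11.
No augmenting path remains; maximum flow = 11.
By max-flow min-cut, the minimum cut capacity equals the max flow.
In the residual graph, reachable from Well: {Well, M1, P5, M3, P3, P2, M2}.
Min-cut edges: P3→P1 (5), M2→Ref (6); capacity 5 + 6 = 11.

11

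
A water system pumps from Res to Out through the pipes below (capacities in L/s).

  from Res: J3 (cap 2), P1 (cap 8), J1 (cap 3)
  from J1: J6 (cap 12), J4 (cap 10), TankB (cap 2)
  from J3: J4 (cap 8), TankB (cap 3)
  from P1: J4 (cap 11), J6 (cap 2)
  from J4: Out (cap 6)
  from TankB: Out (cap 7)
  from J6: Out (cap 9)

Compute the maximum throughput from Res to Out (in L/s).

Augment Res→J1→J4→Out: bottleneck 3, flow now 3.
Augment Res→J3→J4→Out: bottleneck 2, flow now 5.
Augment Res→P1→J4→Out: bottleneck 1, flow now 6.
Augment Res→P1→J6→Out: bottleneck 2, flow now 8.
Augment Res→P1→J4→J1→TankB→Out: bottleneck 2, flow now 10. (uses reverse residual edge)
Augment Res→P1→J4→J1→J6→Out: bottleneck 1, flow now 11. (uses reverse residual edge)
Augment Res→P1→J4→J3→TankB→Out: bottleneck 2, flow now 13. (uses reverse residual edge)
No augmenting path remains; maximum flow = 13.
In the residual graph, reachable from Res: {Res}.
Min-cut edges: Res→J1 (3), Res→J3 (2), Res→P1 (8); capacity 3 + 2 + 8 = 13.
This cut is saturated, so no flow can exceed 13.

13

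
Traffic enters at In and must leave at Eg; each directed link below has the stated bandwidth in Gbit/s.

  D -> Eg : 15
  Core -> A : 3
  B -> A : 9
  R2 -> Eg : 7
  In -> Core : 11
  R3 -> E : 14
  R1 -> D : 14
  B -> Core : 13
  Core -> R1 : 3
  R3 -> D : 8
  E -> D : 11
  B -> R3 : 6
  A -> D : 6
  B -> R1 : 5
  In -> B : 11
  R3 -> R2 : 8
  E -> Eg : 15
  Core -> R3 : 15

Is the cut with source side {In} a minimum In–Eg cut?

Given cut capacity: 11 + 11 = 22.
Augment In→Core→R1→D→Eg: bottleneck 3, flow now 3.
Augment In→Core→A→D→Eg: bottleneck 3, flow now 6.
Augment In→Core→R3→R2→Eg: bottleneck 5, flow now 11.
Augment In→B→R1→D→Eg: bottleneck 5, flow now 16.
Augment In→B→A→D→Eg: bottleneck 3, flow now 19.
Augment In→B→R3→R2→Eg: bottleneck 2, flow now 21.
Augment In→B→R3→E→Eg: bottleneck 1, flow now 22.
No augmenting path remains; maximum flow = 22.
Cut capacity 22 equals the max flow, so it is a minimum cut.

Yes — it is a minimum cut (capacity 22).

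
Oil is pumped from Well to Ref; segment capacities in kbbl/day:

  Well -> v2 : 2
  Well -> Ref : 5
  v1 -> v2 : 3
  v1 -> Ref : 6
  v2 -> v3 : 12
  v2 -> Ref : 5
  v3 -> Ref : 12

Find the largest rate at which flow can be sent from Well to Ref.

Augment Well→Ref: bottleneck 5, flow now 5.
Augment Well→v2→Ref: bottleneck 2, flow now 7.
No augmenting path remains; maximum flow = 7.
In the residual graph, reachable from Well: {Well}.
Min-cut edges: Well→v2 (2), Well→Ref (5); capacity 2 + 5 = 7.
This cut is saturated, so no flow can exceed 7.

7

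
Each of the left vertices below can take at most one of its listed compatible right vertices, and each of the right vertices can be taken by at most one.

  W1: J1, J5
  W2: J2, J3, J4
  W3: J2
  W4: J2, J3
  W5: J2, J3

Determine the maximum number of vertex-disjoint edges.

4

Unit-capacity flow: source→left, listed edges, right→sink; max matching = max flow.
Augmenting path W1→J1 (+1); matched 1.
Augmenting path W2→J2 (+1); matched 2.
Augmenting path W4→J3 (+1); matched 3.
Augmenting path W3→J2→W2→J4 (+1); matched 4.
No augmenting path remains; maximum matching = 4.
König certificate: {W1, W2, J2, J3} is a vertex cover of size 4 (every listed pair touches it), so no matching can be larger.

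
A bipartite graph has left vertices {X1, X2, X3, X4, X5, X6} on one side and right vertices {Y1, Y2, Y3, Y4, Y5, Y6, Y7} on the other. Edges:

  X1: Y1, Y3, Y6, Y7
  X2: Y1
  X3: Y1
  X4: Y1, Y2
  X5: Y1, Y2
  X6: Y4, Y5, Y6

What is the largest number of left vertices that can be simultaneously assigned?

4

Unit-capacity flow: source→left, listed edges, right→sink; max matching = max flow.
Augmenting path X1→Y1 (+1); matched 1.
Augmenting path X4→Y2 (+1); matched 2.
Augmenting path X6→Y4 (+1); matched 3.
Augmenting path X2→Y1→X1→Y3 (+1); matched 4.
No augmenting path remains; maximum matching = 4.
König certificate: {X1, X6, Y1, Y2} is a vertex cover of size 4 (every listed pair touches it), so no matching can be larger.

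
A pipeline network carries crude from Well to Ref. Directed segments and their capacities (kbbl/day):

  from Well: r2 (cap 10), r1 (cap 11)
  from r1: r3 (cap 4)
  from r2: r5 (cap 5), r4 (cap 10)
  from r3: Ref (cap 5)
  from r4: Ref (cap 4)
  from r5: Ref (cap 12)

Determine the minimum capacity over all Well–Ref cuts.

Augment Well→r1→r3→Ref: bottleneck 4, flow now 4.
Augment Well→r2→r4→Ref: bottleneck 4, flow now 8.
Augment Well→r2→r5→Ref: bottleneck 5, flow now 13.
No augmenting path remains; maximum flow = 13.
By max-flow min-cut, the minimum cut capacity equals the max flow.
In the residual graph, reachable from Well: {Well, r1, r2, r4}.
Min-cut edges: r1→r3 (4), r2→r5 (5), r4→Ref (4); capacity 4 + 5 + 4 = 13.

13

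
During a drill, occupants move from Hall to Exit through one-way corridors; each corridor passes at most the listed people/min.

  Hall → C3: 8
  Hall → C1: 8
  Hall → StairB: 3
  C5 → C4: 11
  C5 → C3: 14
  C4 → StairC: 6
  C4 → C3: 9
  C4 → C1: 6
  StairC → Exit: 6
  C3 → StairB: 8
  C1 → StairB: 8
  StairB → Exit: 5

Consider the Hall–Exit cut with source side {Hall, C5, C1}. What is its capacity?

44

Edges leaving {Hall, C5, C1}: Hall→C3 (8), Hall→StairB (3), C5→C4 (11), C5→C3 (14), C1→StairB (8).
Cut capacity = 8 + 3 + 11 + 14 + 8 = 44.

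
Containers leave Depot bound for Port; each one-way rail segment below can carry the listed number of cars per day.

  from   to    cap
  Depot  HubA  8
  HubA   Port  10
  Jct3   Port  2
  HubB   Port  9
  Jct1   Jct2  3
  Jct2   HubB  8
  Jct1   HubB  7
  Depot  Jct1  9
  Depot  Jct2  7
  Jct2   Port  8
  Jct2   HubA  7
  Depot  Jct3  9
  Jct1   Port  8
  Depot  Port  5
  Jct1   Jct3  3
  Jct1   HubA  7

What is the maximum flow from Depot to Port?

31

Augment Depot→Port: bottleneck 5, flow now 5.
Augment Depot→Jct1→Port: bottleneck 8, flow now 13.
Augment Depot→Jct2→Port: bottleneck 7, flow now 20.
Augment Depot→HubA→Port: bottleneck 8, flow now 28.
Augment Depot→Jct3→Port: bottleneck 2, flow now 30.
Augment Depot→Jct1→Jct2→Port: bottleneck 1, flow now 31.
No augmenting path remains; maximum flow = 31.
In the residual graph, reachable from Depot: {Depot, Jct3}.
Min-cut edges: Depot→Jct1 (9), Depot→Jct2 (7), Depot→HubA (8), Depot→Port (5), Jct3→Port (2); capacity 9 + 7 + 8 + 5 + 2 = 31.
This cut is saturated, so no flow can exceed 31.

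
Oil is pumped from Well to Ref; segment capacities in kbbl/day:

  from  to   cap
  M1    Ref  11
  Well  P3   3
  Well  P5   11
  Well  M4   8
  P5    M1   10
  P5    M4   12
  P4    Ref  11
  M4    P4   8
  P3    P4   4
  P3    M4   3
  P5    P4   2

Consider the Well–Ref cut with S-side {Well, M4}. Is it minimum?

Given cut capacity: 3 + 11 + 8 = 22.
Augment Well→P3→P4→Ref: bottleneck 3, flow now 3.
Augment Well→M4→P4→Ref: bottleneck 8, flow now 11.
Augment Well→P5→M1→Ref: bottleneck 10, flow now 21.
No augmenting path remains; maximum flow = 21.
In the residual graph, reachable from Well: {Well, P3, M4, P5, P4}.
Min-cut edges: P5→M1 (10), P4→Ref (11); capacity 10 + 11 = 21.
Cut capacity 22 exceeds the max flow 21, so it is not minimum.

No — its capacity is 22, but the minimum cut has capacity 21.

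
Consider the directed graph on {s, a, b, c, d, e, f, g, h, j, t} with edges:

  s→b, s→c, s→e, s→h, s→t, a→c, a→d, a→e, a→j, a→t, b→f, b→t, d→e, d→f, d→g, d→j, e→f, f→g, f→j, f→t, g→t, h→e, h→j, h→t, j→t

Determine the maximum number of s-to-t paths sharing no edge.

Assign every edge capacity 1; by Menger, the answer equals the max flow.
Path s→t (+1); total 1.
Path s→b→t (+1); total 2.
Path s→h→t (+1); total 3.
Path s→e→f→t (+1); total 4.
No residual s→t path; max flow = 4.
Certifying cut of size 4: {s→b, s→e, s→h, s→t}.

4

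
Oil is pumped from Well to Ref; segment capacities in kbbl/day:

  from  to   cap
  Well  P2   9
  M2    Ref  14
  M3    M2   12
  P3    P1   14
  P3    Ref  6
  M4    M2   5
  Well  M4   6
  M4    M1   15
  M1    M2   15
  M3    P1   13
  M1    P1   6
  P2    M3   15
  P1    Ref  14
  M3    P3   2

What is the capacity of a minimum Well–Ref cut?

15

Augment Well→M4→M2→Ref: bottleneck 5, flow now 5.
Augment Well→M4→M1→P1→Ref: bottleneck 1, flow now 6.
Augment Well→P2→M3→P3→Ref: bottleneck 2, flow now 8.
Augment Well→P2→M3→P1→Ref: bottleneck 7, flow now 15.
No augmenting path remains; maximum flow = 15.
By max-flow min-cut, the minimum cut capacity equals the max flow.
In the residual graph, reachable from Well: {Well}.
Min-cut edges: Well→M4 (6), Well→P2 (9); capacity 6 + 9 = 15.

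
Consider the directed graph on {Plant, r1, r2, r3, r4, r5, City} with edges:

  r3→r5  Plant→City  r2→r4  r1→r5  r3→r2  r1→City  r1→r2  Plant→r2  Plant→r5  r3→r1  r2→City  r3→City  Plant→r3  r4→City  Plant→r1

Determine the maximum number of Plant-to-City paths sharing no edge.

Assign every edge capacity 1; by Menger, the answer equals the max flow.
Path Plant→City (+1); total 1.
Path Plant→r1→City (+1); total 2.
Path Plant→r2→City (+1); total 3.
Path Plant→r3→City (+1); total 4.
No residual Plant→City path; max flow = 4.
Certifying cut of size 4: {Plant→City, Plant→r1, Plant→r2, Plant→r3}.

4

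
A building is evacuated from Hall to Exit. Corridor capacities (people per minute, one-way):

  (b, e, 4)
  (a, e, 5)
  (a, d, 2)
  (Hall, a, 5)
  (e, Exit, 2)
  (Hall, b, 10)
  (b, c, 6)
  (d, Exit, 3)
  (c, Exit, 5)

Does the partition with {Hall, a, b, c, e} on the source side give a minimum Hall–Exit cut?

Yes — it is a minimum cut (capacity 9).

Given cut capacity: 2 + 5 + 2 = 9.
Augment Hall→a→d→Exit: bottleneck 2, flow now 2.
Augment Hall→a→e→Exit: bottleneck 2, flow now 4.
Augment Hall→b→c→Exit: bottleneck 5, flow now 9.
No augmenting path remains; maximum flow = 9.
Cut capacity 9 equals the max flow, so it is a minimum cut.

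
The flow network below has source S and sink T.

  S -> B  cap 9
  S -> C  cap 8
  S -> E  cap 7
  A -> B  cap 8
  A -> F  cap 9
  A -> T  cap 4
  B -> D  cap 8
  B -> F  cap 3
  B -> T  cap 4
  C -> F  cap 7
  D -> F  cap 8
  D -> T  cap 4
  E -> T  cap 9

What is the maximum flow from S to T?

15

Augment S→B→T: bottleneck 4, flow now 4.
Augment S→E→T: bottleneck 7, flow now 11.
Augment S→B→D→T: bottleneck 4, flow now 15.
No augmenting path remains; maximum flow = 15.
In the residual graph, reachable from S: {S, B, C, D, F}.
Min-cut edges: S→E (7), B→T (4), D→T (4); capacity 7 + 4 + 4 = 15.
This cut is saturated, so no flow can exceed 15.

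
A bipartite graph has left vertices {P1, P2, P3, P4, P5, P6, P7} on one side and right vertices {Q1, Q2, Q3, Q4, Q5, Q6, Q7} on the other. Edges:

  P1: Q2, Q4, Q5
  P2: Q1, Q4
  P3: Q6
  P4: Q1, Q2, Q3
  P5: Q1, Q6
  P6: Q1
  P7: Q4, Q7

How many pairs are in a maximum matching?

6

Unit-capacity flow: source→left, listed edges, right→sink; max matching = max flow.
Augmenting path P1→Q2 (+1); matched 1.
Augmenting path P2→Q1 (+1); matched 2.
Augmenting path P3→Q6 (+1); matched 3.
Augmenting path P4→Q3 (+1); matched 4.
Augmenting path P7→Q4 (+1); matched 5.
Augmenting path P5→Q1→P2→Q4→P7→Q7 (+1); matched 6.
No augmenting path remains; maximum matching = 6.
König certificate: {P1, P2, P4, P7, Q1, Q6} is a vertex cover of size 6 (every listed pair touches it), so no matching can be larger.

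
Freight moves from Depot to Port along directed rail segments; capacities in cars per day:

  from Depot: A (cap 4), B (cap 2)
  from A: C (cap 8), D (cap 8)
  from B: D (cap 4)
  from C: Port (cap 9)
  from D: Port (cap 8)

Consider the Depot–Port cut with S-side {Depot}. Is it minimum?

Yes — it is a minimum cut (capacity 6).

Given cut capacity: 4 + 2 = 6.
Augment Depot→A→C→Port: bottleneck 4, flow now 4.
Augment Depot→B→D→Port: bottleneck 2, flow now 6.
No augmenting path remains; maximum flow = 6.
Cut capacity 6 equals the max flow, so it is a minimum cut.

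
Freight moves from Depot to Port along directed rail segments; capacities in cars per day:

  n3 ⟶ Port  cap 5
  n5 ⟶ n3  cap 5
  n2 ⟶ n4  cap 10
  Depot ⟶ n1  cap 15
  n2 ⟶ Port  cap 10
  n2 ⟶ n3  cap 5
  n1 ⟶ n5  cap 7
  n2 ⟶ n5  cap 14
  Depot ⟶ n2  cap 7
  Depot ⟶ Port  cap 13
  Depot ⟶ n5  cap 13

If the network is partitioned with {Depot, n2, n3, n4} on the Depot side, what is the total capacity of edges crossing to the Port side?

Edges leaving {Depot, n2, n3, n4}: Depot→n1 (15), Depot→n5 (13), Depot→Port (13), n2→n5 (14), n2→Port (10), n3→Port (5).
Cut capacity = 15 + 13 + 13 + 14 + 10 + 5 = 70.

70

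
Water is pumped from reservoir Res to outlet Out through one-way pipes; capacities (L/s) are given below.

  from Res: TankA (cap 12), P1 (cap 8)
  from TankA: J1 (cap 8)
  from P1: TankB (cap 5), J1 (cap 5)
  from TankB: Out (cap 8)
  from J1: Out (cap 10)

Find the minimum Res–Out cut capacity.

15

Augment Res→TankA→J1→Out: bottleneck 8, flow now 8.
Augment Res→P1→TankB→Out: bottleneck 5, flow now 13.
Augment Res→P1→J1→Out: bottleneck 2, flow now 15.
No augmenting path remains; maximum flow = 15.
By max-flow min-cut, the minimum cut capacity equals the max flow.
In the residual graph, reachable from Res: {Res, TankA, P1, J1}.
Min-cut edges: P1→TankB (5), J1→Out (10); capacity 5 + 10 = 15.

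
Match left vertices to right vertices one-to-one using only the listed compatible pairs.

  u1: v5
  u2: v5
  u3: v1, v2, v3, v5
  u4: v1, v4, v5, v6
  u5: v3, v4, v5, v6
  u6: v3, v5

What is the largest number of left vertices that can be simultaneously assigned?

Unit-capacity flow: source→left, listed edges, right→sink; max matching = max flow.
Augmenting path u1→v5 (+1); matched 1.
Augmenting path u3→v1 (+1); matched 2.
Augmenting path u4→v4 (+1); matched 3.
Augmenting path u5→v3 (+1); matched 4.
Augmenting path u6→v3→u5→v6 (+1); matched 5.
No augmenting path remains; maximum matching = 5.
König certificate: {u3, u4, u5, u6, v5} is a vertex cover of size 5 (every listed pair touches it), so no matching can be larger.

5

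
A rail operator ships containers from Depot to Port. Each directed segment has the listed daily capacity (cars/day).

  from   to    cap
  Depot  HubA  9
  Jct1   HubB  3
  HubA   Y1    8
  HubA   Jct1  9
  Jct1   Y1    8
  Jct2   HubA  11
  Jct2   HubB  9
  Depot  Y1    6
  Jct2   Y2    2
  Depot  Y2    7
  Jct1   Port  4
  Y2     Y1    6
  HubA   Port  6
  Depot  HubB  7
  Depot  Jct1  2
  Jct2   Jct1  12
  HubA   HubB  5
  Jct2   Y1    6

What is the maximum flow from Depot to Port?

Augment Depot→HubA→Port: bottleneck 6, flow now 6.
Augment Depot→Jct1→Port: bottleneck 2, flow now 8.
Augment Depot→HubA→Jct1→Port: bottleneck 2, flow now 10.
No augmenting path remains; maximum flow = 10.
In the residual graph, reachable from Depot: {Depot, HubA, Y2, Jct1, HubB, Y1}.
Min-cut edges: HubA→Port (6), Jct1→Port (4); capacity 6 + 4 = 10.
This cut is saturated, so no flow can exceed 10.

10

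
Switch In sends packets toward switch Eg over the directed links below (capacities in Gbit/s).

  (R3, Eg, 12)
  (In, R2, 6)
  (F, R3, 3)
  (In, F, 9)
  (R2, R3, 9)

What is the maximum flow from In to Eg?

9

Augment In→F→R3→Eg: bottleneck 3, flow now 3.
Augment In→R2→R3→Eg: bottleneck 6, flow now 9.
No augmenting path remains; maximum flow = 9.
In the residual graph, reachable from In: {In, F}.
Min-cut edges: In→R2 (6), F→R3 (3); capacity 6 + 3 = 9.
This cut is saturated, so no flow can exceed 9.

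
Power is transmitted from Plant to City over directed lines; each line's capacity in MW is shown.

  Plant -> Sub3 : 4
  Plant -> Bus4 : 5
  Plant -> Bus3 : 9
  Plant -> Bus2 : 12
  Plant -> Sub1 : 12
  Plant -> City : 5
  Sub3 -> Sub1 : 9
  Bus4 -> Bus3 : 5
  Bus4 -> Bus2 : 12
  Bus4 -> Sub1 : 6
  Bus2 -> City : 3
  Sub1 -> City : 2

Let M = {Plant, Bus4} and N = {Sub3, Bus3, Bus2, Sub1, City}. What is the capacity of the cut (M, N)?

65

Edges leaving {Plant, Bus4}: Plant→Sub3 (4), Plant→Bus3 (9), Plant→Bus2 (12), Plant→Sub1 (12), Plant→City (5), Bus4→Bus3 (5), Bus4→Bus2 (12), Bus4→Sub1 (6).
Cut capacity = 4 + 9 + 12 + 12 + 5 + 5 + 12 + 6 = 65.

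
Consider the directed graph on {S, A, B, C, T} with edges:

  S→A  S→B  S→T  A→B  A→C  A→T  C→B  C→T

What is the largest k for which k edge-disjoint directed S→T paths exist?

2

Assign every edge capacity 1; by Menger, the answer equals the max flow.
Path S→T (+1); total 1.
Path S→A→T (+1); total 2.
No residual S→T path; max flow = 2.
Certifying cut of size 2: {S→A, S→T}.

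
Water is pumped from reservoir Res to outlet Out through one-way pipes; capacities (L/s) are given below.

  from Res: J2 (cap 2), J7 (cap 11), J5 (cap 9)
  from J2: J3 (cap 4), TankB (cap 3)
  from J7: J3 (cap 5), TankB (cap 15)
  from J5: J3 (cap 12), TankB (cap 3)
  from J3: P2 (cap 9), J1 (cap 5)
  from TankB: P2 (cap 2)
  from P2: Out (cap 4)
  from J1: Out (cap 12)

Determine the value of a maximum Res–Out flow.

Augment Res→J2→J3→P2→Out: bottleneck 2, flow now 2.
Augment Res→J7→J3→P2→Out: bottleneck 2, flow now 4.
Augment Res→J7→J3→J1→Out: bottleneck 3, flow now 7.
Augment Res→J5→J3→J1→Out: bottleneck 2, flow now 9.
No augmenting path remains; maximum flow = 9.
In the residual graph, reachable from Res: {Res, J2, J7, J5, J3, TankB, P2}.
Min-cut edges: J3→J1 (5), P2→Out (4); capacity 5 + 4 = 9.
This cut is saturated, so no flow can exceed 9.

9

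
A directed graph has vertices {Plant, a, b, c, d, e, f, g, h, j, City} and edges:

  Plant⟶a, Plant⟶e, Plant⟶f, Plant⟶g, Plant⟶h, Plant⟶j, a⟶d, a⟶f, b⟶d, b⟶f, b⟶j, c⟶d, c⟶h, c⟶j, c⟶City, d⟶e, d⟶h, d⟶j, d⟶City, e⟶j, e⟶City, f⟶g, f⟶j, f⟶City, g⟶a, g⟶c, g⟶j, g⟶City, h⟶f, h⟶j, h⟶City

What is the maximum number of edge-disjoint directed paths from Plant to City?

5

Assign every edge capacity 1; by Menger, the answer equals the max flow.
Path Plant→e→City (+1); total 1.
Path Plant→f→City (+1); total 2.
Path Plant→g→City (+1); total 3.
Path Plant→h→City (+1); total 4.
Path Plant→a→d→City (+1); total 5.
No residual Plant→City path; max flow = 5.
Certifying cut of size 5: {Plant→a, Plant→e, Plant→f, Plant→g, Plant→h}.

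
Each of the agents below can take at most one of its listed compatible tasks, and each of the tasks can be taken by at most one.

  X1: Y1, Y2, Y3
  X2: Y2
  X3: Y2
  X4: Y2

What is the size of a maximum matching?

2

Unit-capacity flow: source→left, listed edges, right→sink; max matching = max flow.
Augmenting path X1→Y1 (+1); matched 1.
Augmenting path X2→Y2 (+1); matched 2.
No augmenting path remains; maximum matching = 2.
König certificate: {X1, Y2} is a vertex cover of size 2 (every listed pair touches it), so no matching can be larger.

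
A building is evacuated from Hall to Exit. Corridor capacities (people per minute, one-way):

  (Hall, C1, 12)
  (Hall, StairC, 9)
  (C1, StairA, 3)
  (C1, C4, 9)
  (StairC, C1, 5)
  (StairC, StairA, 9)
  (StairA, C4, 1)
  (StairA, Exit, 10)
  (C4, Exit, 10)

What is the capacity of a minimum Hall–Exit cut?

Augment Hall→C1→StairA→Exit: bottleneck 3, flow now 3.
Augment Hall→C1→C4→Exit: bottleneck 9, flow now 12.
Augment Hall→StairC→StairA→Exit: bottleneck 7, flow now 19.
Augment Hall→StairC→StairA→C4→Exit: bottleneck 1, flow now 20.
No augmenting path remains; maximum flow = 20.
By max-flow min-cut, the minimum cut capacity equals the max flow.
In the residual graph, reachable from Hall: {Hall, C1, StairC, StairA}.
Min-cut edges: C1→C4 (9), StairA→C4 (1), StairA→Exit (10); capacity 9 + 1 + 10 = 20.

20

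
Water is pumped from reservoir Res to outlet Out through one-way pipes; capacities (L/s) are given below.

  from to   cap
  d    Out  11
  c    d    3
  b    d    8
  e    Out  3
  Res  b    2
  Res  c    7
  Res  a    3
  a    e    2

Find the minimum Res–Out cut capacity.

Augment Res→a→e→Out: bottleneck 2, flow now 2.
Augment Res→b→d→Out: bottleneck 2, flow now 4.
Augment Res→c→d→Out: bottleneck 3, flow now 7.
No augmenting path remains; maximum flow = 7.
By max-flow min-cut, the minimum cut capacity equals the max flow.
In the residual graph, reachable from Res: {Res, a, c}.
Min-cut edges: Res→b (2), a→e (2), c→d (3); capacity 2 + 2 + 3 = 7.

7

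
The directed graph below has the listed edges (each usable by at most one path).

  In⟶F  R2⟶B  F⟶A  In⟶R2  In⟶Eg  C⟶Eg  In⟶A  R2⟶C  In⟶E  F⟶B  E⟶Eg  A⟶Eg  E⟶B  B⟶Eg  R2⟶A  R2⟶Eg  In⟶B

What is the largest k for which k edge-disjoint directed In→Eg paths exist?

Assign every edge capacity 1; by Menger, the answer equals the max flow.
Path In→Eg (+1); total 1.
Path In→E→Eg (+1); total 2.
Path In→R2→Eg (+1); total 3.
Path In→A→Eg (+1); total 4.
Path In→B→Eg (+1); total 5.
No residual In→Eg path; max flow = 5.
Certifying cut of size 5: {A→Eg, B→Eg, In→E, In→Eg, In→R2}.

5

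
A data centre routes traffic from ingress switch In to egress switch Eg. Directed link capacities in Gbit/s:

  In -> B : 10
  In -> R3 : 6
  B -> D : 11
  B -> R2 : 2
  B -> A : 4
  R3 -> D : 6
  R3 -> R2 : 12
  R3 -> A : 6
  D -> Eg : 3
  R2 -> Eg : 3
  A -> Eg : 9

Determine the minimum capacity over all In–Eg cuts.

15

Augment In→B→D→Eg: bottleneck 3, flow now 3.
Augment In→B→R2→Eg: bottleneck 2, flow now 5.
Augment In→B→A→Eg: bottleneck 4, flow now 9.
Augment In→R3→R2→Eg: bottleneck 1, flow now 10.
Augment In→R3→A→Eg: bottleneck 5, flow now 15.
No augmenting path remains; maximum flow = 15.
By max-flow min-cut, the minimum cut capacity equals the max flow.
In the residual graph, reachable from In: {In, B, D}.
Min-cut edges: In→R3 (6), B→R2 (2), B→A (4), D→Eg (3); capacity 6 + 2 + 4 + 3 = 15.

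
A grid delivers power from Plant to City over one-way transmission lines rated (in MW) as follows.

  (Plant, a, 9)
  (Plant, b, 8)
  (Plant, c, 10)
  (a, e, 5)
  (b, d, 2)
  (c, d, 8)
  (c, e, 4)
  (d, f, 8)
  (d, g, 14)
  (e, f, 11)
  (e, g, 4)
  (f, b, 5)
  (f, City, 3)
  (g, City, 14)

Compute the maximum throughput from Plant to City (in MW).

Augment Plant→a→e→f→City: bottleneck 3, flow now 3.
Augment Plant→a→e→g→City: bottleneck 2, flow now 5.
Augment Plant→b→d→g→City: bottleneck 2, flow now 7.
Augment Plant→c→d→g→City: bottleneck 8, flow now 15.
Augment Plant→c→e→g→City: bottleneck 2, flow now 17.
No augmenting path remains; maximum flow = 17.
In the residual graph, reachable from Plant: {Plant, a, b}.
Min-cut edges: Plant→c (10), a→e (5), b→d (2); capacity 10 + 5 + 2 = 17.
This cut is saturated, so no flow can exceed 17.

17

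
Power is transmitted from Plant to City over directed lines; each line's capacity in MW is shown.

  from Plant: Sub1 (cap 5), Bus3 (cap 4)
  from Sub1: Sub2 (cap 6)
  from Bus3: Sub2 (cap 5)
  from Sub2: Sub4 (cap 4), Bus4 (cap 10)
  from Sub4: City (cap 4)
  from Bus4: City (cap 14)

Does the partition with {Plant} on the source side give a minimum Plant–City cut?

Given cut capacity: 5 + 4 = 9.
Augment Plant→Sub1→Sub2→Sub4→City: bottleneck 4, flow now 4.
Augment Plant→Sub1→Sub2→Bus4→City: bottleneck 1, flow now 5.
Augment Plant→Bus3→Sub2→Bus4→City: bottleneck 4, flow now 9.
No augmenting path remains; maximum flow = 9.
Cut capacity 9 equals the max flow, so it is a minimum cut.

Yes — it is a minimum cut (capacity 9).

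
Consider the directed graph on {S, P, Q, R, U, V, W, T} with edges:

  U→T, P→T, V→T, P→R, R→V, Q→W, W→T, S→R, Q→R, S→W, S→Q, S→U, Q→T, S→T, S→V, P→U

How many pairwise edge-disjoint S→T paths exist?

Assign every edge capacity 1; by Menger, the answer equals the max flow.
Path S→T (+1); total 1.
Path S→Q→T (+1); total 2.
Path S→U→T (+1); total 3.
Path S→V→T (+1); total 4.
Path S→W→T (+1); total 5.
No residual S→T path; max flow = 5.
Certifying cut of size 5: {S→Q, S→T, S→U, S→W, V→T}.

5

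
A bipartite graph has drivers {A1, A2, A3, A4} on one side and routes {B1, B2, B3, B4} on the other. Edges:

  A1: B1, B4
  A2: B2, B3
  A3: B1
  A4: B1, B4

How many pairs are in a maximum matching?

Unit-capacity flow: source→left, listed edges, right→sink; max matching = max flow.
Augmenting path A1→B1 (+1); matched 1.
Augmenting path A2→B2 (+1); matched 2.
Augmenting path A4→B4 (+1); matched 3.
No augmenting path remains; maximum matching = 3.
König certificate: {A2, B1, B4} is a vertex cover of size 3 (every listed pair touches it), so no matching can be larger.

3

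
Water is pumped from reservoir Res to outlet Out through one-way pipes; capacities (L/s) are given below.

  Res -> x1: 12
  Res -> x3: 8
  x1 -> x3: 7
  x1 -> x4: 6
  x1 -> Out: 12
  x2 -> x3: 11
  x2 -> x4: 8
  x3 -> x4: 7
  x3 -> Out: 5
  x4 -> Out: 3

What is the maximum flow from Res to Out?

Augment Res→x1→Out: bottleneck 12, flow now 12.
Augment Res→x3→Out: bottleneck 5, flow now 17.
Augment Res→x3→x4→Out: bottleneck 3, flow now 20.
No augmenting path remains; maximum flow = 20.
In the residual graph, reachable from Res: {Res}.
Min-cut edges: Res→x1 (12), Res→x3 (8); capacity 12 + 8 = 20.
This cut is saturated, so no flow can exceed 20.

20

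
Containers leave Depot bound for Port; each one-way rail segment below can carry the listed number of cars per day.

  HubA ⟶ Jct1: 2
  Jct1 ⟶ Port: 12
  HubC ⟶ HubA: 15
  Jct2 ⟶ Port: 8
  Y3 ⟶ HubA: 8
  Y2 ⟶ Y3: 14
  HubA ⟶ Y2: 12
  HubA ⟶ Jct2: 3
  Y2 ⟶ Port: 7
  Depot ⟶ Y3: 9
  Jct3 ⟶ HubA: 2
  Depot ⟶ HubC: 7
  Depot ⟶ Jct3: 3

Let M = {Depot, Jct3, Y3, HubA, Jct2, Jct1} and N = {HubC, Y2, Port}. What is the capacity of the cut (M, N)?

39

Edges leaving {Depot, Jct3, Y3, HubA, Jct2, Jct1}: Depot→HubC (7), HubA→Y2 (12), Jct2→Port (8), Jct1→Port (12).
Cut capacity = 7 + 12 + 8 + 12 = 39.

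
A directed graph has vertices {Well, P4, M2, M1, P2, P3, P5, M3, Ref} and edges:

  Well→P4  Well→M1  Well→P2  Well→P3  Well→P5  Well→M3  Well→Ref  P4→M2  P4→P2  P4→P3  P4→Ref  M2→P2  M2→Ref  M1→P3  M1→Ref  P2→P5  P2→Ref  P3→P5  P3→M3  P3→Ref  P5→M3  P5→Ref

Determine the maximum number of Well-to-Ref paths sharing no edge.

6

Assign every edge capacity 1; by Menger, the answer equals the max flow.
Path Well→Ref (+1); total 1.
Path Well→P4→Ref (+1); total 2.
Path Well→M1→Ref (+1); total 3.
Path Well→P2→Ref (+1); total 4.
Path Well→P3→Ref (+1); total 5.
Path Well→P5→Ref (+1); total 6.
No residual Well→Ref path; max flow = 6.
Certifying cut of size 6: {Well→M1, Well→P2, Well→P3, Well→P4, Well→P5, Well→Ref}.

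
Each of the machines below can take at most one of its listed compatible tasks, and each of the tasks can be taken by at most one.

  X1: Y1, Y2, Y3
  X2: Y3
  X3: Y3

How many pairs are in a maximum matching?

2

Unit-capacity flow: source→left, listed edges, right→sink; max matching = max flow.
Augmenting path X1→Y1 (+1); matched 1.
Augmenting path X2→Y3 (+1); matched 2.
No augmenting path remains; maximum matching = 2.
König certificate: {X1, Y3} is a vertex cover of size 2 (every listed pair touches it), so no matching can be larger.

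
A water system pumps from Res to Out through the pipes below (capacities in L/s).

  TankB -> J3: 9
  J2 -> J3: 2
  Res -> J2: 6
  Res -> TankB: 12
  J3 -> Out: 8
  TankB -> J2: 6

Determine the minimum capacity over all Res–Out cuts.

Augment Res→J2→J3→Out: bottleneck 2, flow now 2.
Augment Res→TankB→J3→Out: bottleneck 6, flow now 8.
No augmenting path remains; maximum flow = 8.
By max-flow min-cut, the minimum cut capacity equals the max flow.
In the residual graph, reachable from Res: {Res, J2, TankB, J3}.
Min-cut edges: J3→Out (8); capacity 8 = 8.

8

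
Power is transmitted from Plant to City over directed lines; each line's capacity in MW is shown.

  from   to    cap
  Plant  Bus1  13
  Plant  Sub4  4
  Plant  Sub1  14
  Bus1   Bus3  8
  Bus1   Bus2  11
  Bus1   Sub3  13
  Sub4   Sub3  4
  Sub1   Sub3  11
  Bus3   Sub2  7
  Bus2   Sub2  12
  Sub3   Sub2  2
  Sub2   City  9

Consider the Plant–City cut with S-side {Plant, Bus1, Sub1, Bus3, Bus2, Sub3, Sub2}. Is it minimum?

Given cut capacity: 4 + 9 = 13.
Augment Plant→Bus1→Bus3→Sub2→City: bottleneck 7, flow now 7.
Augment Plant→Bus1→Bus2→Sub2→City: bottleneck 2, flow now 9.
No augmenting path remains; maximum flow = 9.
In the residual graph, reachable from Plant: {Plant, Bus1, Sub4, Sub1, Bus3, Bus2, Sub3, Sub2}.
Min-cut edges: Sub2→City (9); capacity 9 = 9.
Cut capacity 13 exceeds the max flow 9, so it is not minimum.

No — its capacity is 13, but the minimum cut has capacity 9.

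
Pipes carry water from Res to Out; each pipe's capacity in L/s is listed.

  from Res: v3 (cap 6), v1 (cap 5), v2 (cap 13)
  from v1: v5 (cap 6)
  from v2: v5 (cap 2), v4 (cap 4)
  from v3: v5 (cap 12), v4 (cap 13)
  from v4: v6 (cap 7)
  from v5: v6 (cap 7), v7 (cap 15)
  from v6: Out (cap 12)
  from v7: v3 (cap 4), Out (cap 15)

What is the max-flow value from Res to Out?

Augment Res→v1→v5→v6→Out: bottleneck 5, flow now 5.
Augment Res→v2→v4→v6→Out: bottleneck 4, flow now 9.
Augment Res→v2→v5→v6→Out: bottleneck 2, flow now 11.
Augment Res→v3→v4→v6→Out: bottleneck 1, flow now 12.
Augment Res→v3→v5→v7→Out: bottleneck 5, flow now 17.
No augmenting path remains; maximum flow = 17.
In the residual graph, reachable from Res: {Res, v2}.
Min-cut edges: Res→v1 (5), Res→v3 (6), v2→v4 (4), v2→v5 (2); capacity 5 + 6 + 4 + 2 = 17.
This cut is saturated, so no flow can exceed 17.

17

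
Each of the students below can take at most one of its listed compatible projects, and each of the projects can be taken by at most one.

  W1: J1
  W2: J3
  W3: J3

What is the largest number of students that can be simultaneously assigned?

2

Unit-capacity flow: source→left, listed edges, right→sink; max matching = max flow.
Augmenting path W1→J1 (+1); matched 1.
Augmenting path W2→J3 (+1); matched 2.
No augmenting path remains; maximum matching = 2.
König certificate: {W1, J3} is a vertex cover of size 2 (every listed pair touches it), so no matching can be larger.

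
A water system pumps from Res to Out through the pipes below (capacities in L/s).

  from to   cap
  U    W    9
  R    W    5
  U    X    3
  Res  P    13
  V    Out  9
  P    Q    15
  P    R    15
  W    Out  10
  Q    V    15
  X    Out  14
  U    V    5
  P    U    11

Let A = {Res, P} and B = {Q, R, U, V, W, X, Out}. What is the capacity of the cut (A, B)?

Edges leaving {Res, P}: P→Q (15), P→R (15), P→U (11).
Cut capacity = 15 + 15 + 11 = 41.

41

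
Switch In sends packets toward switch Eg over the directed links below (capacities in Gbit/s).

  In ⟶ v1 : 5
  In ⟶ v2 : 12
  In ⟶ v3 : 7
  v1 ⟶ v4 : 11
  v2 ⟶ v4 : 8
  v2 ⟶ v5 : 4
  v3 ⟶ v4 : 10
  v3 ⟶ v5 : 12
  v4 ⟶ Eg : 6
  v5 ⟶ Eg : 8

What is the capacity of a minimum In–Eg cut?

Augment In→v1→v4→Eg: bottleneck 5, flow now 5.
Augment In→v2→v4→Eg: bottleneck 1, flow now 6.
Augment In→v2→v5→Eg: bottleneck 4, flow now 10.
Augment In→v3→v5→Eg: bottleneck 4, flow now 14.
No augmenting path remains; maximum flow = 14.
By max-flow min-cut, the minimum cut capacity equals the max flow.
In the residual graph, reachable from In: {In, v1, v2, v3, v4, v5}.
Min-cut edges: v4→Eg (6), v5→Eg (8); capacity 6 + 8 = 14.

14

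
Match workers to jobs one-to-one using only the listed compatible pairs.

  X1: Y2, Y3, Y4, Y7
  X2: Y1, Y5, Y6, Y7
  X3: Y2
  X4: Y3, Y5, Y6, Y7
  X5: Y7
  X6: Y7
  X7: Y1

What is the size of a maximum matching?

6

Unit-capacity flow: source→left, listed edges, right→sink; max matching = max flow.
Augmenting path X1→Y2 (+1); matched 1.
Augmenting path X2→Y1 (+1); matched 2.
Augmenting path X4→Y3 (+1); matched 3.
Augmenting path X5→Y7 (+1); matched 4.
Augmenting path X3→Y2→X1→Y4 (+1); matched 5.
Augmenting path X7→Y1→X2→Y5 (+1); matched 6.
No augmenting path remains; maximum matching = 6.
König certificate: {X1, X2, X3, X4, X7, Y7} is a vertex cover of size 6 (every listed pair touches it), so no matching can be larger.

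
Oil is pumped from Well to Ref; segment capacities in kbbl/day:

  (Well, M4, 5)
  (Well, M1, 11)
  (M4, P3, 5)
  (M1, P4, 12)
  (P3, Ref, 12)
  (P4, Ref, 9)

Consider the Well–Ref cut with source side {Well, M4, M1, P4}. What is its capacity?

14

Edges leaving {Well, M4, M1, P4}: M4→P3 (5), P4→Ref (9).
Cut capacity = 5 + 9 = 14.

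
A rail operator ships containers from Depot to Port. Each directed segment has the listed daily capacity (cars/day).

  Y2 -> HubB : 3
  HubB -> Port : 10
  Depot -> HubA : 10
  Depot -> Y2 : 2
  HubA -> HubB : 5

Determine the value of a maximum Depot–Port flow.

Augment Depot→Y2→HubB→Port: bottleneck 2, flow now 2.
Augment Depot→HubA→HubB→Port: bottleneck 5, flow now 7.
No augmenting path remains; maximum flow = 7.
In the residual graph, reachable from Depot: {Depot, HubA}.
Min-cut edges: Depot→Y2 (2), HubA→HubB (5); capacity 2 + 5 = 7.
This cut is saturated, so no flow can exceed 7.

7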